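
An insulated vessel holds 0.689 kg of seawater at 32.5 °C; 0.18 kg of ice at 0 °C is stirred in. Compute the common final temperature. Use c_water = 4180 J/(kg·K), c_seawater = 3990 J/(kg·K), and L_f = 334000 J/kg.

T_f ≈ 8.3 °C

Heat gained plus heat lost sum to zero:
latent heat to melt: 0.18·334000 = 60120; warm the meltwater: 752.4 T; seawater: 2749.1(T − 32.5)
3501.5 T = 89346 − 60120 = 29226
T ≈ 8.35 °C. Since T > 0 °C, the all-ice-melts assumption holds.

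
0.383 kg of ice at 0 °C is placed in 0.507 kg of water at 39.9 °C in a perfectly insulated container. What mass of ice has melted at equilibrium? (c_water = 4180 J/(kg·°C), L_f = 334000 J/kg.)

Heat available from the water dropping to 0 °C: 0.507×4180×39.9 = 84558 J.
To melt every bit of ice: 0.383×334000 = 127922 J.
84558 J < 127922 J, so only part of the ice melts and the system sits at 0 °C.
Mass melted = 84558/334000 ≈ 0.2532 kg.

m_melted ≈ 0.253 kg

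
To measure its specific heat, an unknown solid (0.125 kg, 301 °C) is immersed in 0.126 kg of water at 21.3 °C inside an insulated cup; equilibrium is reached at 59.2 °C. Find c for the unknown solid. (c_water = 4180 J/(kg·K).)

Heat lost by the unknown solid = heat gained by the water:
0.125×c×(301 − 59.2) = 0.126×4180×(59.2 − 21.3)
30.23 c = 19961  ⇒  c ≈ 660.4 J/(kg·K)

c ≈ 660 J/(kg·K)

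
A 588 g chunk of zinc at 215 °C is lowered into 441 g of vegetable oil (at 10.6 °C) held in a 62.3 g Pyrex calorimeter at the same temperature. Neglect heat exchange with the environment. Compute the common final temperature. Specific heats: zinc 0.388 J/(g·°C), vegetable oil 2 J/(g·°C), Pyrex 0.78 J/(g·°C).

Let T be the final temperature. ΣQ_i = 0:
588*0.388*(T − 215) + 441*2*(T − 10.6) + 62.3*0.78*(T − 10.6) = 0
228.14(T − 215) + 882(T − 10.6) + 48.59(T − 10.6) = 0
(228.14 + 882 + 48.59) T = 228.14*215 + 882*10.6 + 48.59*10.6
T = 58915 / 1158.7 = 50.8 °C

T_f ≈ 50.8 °C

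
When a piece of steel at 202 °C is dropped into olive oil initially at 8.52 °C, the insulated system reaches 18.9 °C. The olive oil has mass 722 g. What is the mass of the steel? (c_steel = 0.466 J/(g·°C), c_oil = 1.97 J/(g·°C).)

Heat gained plus heat lost sum to zero:
m·0.466·(18.9 − 202) + 722·1.97·(18.9 − 8.52) = 0
-85.32 m = -14764
m = -14764/-85.32 ≈ 173 g

m ≈ 173 g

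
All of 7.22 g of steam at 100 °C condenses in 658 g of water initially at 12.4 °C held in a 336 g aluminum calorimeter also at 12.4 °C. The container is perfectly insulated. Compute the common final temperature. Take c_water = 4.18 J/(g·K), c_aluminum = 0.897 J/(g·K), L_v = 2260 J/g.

T_f ≈ 18.6 °C

Sum of m c ΔT and latent-heat terms is zero:
latent heat released on condensation: 7.22×2260 = 16317; condensate cools 100→T: 7.22×4.18×(T − 100) = 30.18(T − 100); water warms: 658×4.18×(T − 12.4) = 2750.4(T − 12.4); cup: 301.39(T − 12.4)
3082 T = 16317 + 3018 + 37843 = 57178
T ≈ 18.55 °C — below 100 °C, confirming all the steam condensed.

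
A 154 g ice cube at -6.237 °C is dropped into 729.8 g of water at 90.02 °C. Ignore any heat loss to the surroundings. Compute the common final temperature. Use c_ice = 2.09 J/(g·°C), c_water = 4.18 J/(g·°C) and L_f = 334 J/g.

T_f ≈ 59.9 °C

Net heat exchanged in the isolated system is zero:
ice -6.237→0 °C: 154·2.09·6.237 = 2007.4
  fusion: m_ice L_f = 154·334 = 51436
  warm the meltwater: 643.72 T
  water: 3050.6(T − 90.02)
3694.3 T = 274612 − 53443 = 221168
T ≈ 59.87 °C — above 0 °C, consistent with complete melting.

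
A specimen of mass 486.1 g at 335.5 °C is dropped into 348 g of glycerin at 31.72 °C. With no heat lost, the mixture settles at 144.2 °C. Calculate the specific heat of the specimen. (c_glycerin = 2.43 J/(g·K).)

Setting the total heat transfer to zero:
486.1×c×(144.2 − 335.5) + 348×2.43×(144.2 − 31.72) = 0
-92991 c = -95118
c = -95118/-92991 ≈ 1.023 J/(g·K)

c ≈ 1.02 J/(g·K)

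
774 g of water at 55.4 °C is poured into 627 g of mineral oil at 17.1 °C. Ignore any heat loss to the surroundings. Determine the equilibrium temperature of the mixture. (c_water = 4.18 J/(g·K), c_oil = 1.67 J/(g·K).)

T_f is the heat-capacity-weighted average of the initial temperatures:
T_f = (3235.3·55.4 + 1047.1·17.1) / (3235.3 + 1047.1)
    = 197142 / 4282.4 ≈ 46.04 °C

T_f ≈ 46.0 °C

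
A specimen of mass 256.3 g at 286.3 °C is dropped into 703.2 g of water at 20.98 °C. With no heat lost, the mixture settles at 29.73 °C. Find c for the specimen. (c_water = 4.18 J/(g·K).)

Heat lost by the specimen = heat gained by the water:
256.3·c·(286.3 − 29.73) = 703.2·4.18·(29.73 − 20.98)
65759 c = 25720  ⇒  c ≈ 0.3911 J/(g·K)

c ≈ 0.391 J/(g·K)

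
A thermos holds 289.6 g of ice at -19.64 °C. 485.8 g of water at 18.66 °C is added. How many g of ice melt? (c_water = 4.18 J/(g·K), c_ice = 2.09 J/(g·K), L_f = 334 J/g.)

m_melted ≈ 77.9 g

Cooling the water to 0 °C releases 485.8×4.18×18.66 = 37892 J.
Of that, 289.6×2.09×19.64 = 11887 J goes to bring the ice to 0 °C, leaving 26004 J.
Melting all 289.6 g of ice would need 289.6×334 = 96726 J.
26004 J < 96726 J, so only part of the ice melts and the system sits at 0 °C.
m_melted×334 = 26004  ⇒  m_melted ≈ 77.86 g.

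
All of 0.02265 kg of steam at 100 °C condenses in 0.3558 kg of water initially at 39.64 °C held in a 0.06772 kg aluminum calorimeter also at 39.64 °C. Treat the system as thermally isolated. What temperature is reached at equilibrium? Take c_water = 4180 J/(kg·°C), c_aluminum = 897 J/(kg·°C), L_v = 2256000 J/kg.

T_f ≈ 74.2 °C

Let T be the final temperature. ΣQ_i = 0:
condense steam: −0.02265·2256000 = −51098
  condensate cools 100→T: 0.02265·4180·(T − 100) = 94.68(T − 100)
  original water: 1487.2(T − 39.64)
  cup: 60.74(T − 39.64)
1642.7 T = 51098 + 9467.7 + 61362 = 121928
T ≈ 74.23 °C — below 100 °C, confirming all the steam condensed.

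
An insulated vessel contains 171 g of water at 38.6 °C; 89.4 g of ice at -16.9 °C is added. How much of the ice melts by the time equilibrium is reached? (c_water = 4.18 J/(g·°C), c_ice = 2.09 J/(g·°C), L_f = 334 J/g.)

Heat available from the water dropping to 0 °C: 171×4.18×38.6 = 27591 J.
Of that, 89.4×2.09×16.9 = 3157.7 J goes to bring the ice to 0 °C, leaving 24433 J.
Melting all 89.4 g of ice would need 89.4×334 = 29860 J.
Since 24433 < 29860 J, not all the ice melts; equilibrium is at 0 °C.
Mass melted = 24433/334 ≈ 73.15 g.

m_melted ≈ 73.2 g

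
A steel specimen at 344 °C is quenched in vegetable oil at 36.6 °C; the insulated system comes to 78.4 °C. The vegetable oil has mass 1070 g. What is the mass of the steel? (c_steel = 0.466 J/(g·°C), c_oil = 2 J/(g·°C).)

m ≈ 723 g

Heat lost by the steel = heat gained by the oil:
m·0.466·(344 − 78.4) = 1070·2·(78.4 − 36.6)
123.77 m = 89452  ⇒  m ≈ 722.7 g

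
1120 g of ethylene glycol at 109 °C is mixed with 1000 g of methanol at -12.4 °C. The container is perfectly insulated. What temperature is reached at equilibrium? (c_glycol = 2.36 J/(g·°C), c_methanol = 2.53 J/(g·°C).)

T_f ≈ 49.6 °C

Conservation of energy gives ΣQ = 0:
1120·2.36·(T − 109) + 1000·2.53·(T − (-12.4)) = 0
5173.2 T = 256737
T = 256737 / 5173.2 = 49.6 °C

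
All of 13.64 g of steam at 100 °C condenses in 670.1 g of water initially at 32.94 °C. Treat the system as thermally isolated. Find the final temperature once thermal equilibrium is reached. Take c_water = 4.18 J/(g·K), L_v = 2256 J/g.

T_f ≈ 45.0 °C

Energy balance with sensible and latent terms:
condense steam: −13.64·2256 = −30772; condensate cools 100→T: 13.64·4.18·(T − 100) = 57.02(T − 100); water warms: 670.1·4.18·(T − 32.94) = 2801(T − 32.94)
2858 T = 30772 + 5701.5 + 92266 = 128739
T ≈ 45.04 °C — below 100 °C, confirming all the steam condensed.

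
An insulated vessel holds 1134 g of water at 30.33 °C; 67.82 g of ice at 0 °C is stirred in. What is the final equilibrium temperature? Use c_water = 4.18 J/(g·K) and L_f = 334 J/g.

T_f ≈ 24.1 °C

Heat gained plus heat lost sum to zero:
latent heat to melt: 67.82×334 = 22652
  warm the meltwater: 283.49 T
  water cools: 1134×4.18×(T − 30.33) = 4740.1(T − 30.33)
5023.6 T = 143768 − 22652 = 121116
T ≈ 24.11 °C. Since T > 0 °C, the all-ice-melts assumption holds.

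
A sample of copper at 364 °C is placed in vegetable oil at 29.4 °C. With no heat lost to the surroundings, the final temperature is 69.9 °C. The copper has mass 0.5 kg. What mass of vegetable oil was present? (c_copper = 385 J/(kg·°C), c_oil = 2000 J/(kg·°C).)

m ≈ 0.699 kg

|Q_copper| = |Q_oil|:
0.5×385×(364 − 69.9) = m×2000×(69.9 − 29.4)
81000 m = 56614  ⇒  m ≈ 0.6989 kg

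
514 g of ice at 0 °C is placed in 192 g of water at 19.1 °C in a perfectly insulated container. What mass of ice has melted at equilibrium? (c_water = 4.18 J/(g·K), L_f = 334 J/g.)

Cooling the water to 0 °C releases 192×4.18×19.1 = 15329 J.
Melting all 514 g of ice would need 514×334 = 171676 J.
That's not enough to melt it all — equilibrium is at 0 °C with ice remaining.
m_melt = 15329 / L_f = 45.89 g.

m_melted ≈ 45.9 g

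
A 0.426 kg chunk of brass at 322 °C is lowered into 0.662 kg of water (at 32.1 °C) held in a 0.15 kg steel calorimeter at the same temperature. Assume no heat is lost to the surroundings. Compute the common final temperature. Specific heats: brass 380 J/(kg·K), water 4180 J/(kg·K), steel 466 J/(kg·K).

T_f ≈ 47.7 °C

T_f = Σ m_i c_i T_i / Σ m_i c_i:
T_f = (161.88·322 + 2767.2·32.1 + 69.9·32.1) / (161.88 + 2767.2 + 69.9)
    = 143195 / 2998.9 ≈ 47.75 °C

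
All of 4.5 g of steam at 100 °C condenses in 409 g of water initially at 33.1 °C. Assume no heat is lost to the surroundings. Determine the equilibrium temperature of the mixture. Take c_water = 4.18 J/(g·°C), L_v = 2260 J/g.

T_f ≈ 39.7 °C

Setting the total heat transfer to zero:
steam→water at 100 °C releases m L_v = 4.5·2260 = 10170
  condensed water 100 °C→T: 18.81(T − 100)
  water warms: 409·4.18·(T − 33.1) = 1709.6(T − 33.1)
1728.4 T = 10170 + 1881 + 56588 = 68639
T ≈ 39.71 °C — below 100 °C, confirming all the steam condensed.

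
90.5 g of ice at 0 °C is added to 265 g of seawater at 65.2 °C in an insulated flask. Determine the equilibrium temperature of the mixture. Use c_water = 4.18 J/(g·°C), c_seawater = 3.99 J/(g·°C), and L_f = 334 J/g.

T_f ≈ 27.0 °C

Heat gained plus heat lost sum to zero:
melt ice: 90.5×334 = 30227
  meltwater 0→T: 90.5×4.18×T = 378.29 T
  seawater cools: 265×3.99×(T − 65.2) = 1057.4(T − 65.2)
1435.6 T = 68939 − 30227 = 38712
T ≈ 26.97 °C (positive, so assuming full melt was valid).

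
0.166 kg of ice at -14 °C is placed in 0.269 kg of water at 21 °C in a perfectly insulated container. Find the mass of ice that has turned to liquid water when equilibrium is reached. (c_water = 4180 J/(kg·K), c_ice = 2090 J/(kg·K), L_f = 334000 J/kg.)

m_melted ≈ 0.0562 kg

Water can give up m c ΔT = 0.269×4180×21 = 23613 J before reaching 0 °C.
Of that, 0.166×2090×14 = 4857.2 J goes to bring the ice to 0 °C, leaving 18756 J.
Melting all 0.166 kg of ice would need 0.166×334000 = 55444 J.
18756 J < 55444 J, so only part of the ice melts and the system sits at 0 °C.
Mass melted = 18756/334000 ≈ 0.05615 kg.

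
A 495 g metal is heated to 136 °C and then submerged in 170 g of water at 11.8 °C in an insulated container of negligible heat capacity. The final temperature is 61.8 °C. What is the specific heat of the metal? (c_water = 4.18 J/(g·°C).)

Heat lost by the metal = heat gained by the water:
495·c·(136 − 61.8) = 170·4.18·(61.8 − 11.8)
36729 c = 35530  ⇒  c ≈ 0.9674 J/(g·°C)

c ≈ 0.967 J/(g·°C)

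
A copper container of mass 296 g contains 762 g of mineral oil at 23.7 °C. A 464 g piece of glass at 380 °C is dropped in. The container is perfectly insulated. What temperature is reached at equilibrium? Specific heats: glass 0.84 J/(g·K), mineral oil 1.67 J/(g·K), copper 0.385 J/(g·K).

T_f ≈ 101.9 °C

Let T be the final temperature. ΣQ_i = 0:
464*0.84*(T − 380) + 762*1.67*(T − 23.7) + 296*0.385*(T − 23.7) = 0
1776.3 T = 180969
T ≈ 101.88 °C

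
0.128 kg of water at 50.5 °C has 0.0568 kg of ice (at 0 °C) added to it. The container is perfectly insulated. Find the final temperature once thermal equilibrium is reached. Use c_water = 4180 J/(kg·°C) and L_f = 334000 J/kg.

T_f ≈ 10.4 °C

Net heat exchanged in the isolated system is zero:
melt ice: 0.0568×334000 = 18971
  meltwater 0→T: 0.0568×4180×T = 237.42 T
  water cools: 0.128×4180×(T − 50.5) = 535.04(T − 50.5)
772.46 T = 27020 − 18971 = 8048.3
T ≈ 10.42 °C (positive, so assuming full melt was valid).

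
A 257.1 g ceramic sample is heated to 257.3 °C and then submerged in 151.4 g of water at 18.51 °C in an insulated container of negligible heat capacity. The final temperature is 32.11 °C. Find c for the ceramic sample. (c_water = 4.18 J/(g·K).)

c ≈ 0.149 J/(g·K)

Heat gained plus heat lost sum to zero:
257.1×c×(32.11 − 257.3) + 151.4×4.18×(32.11 − 18.51) = 0
-57896 c = -8606.8
c = -8606.8/-57896 ≈ 0.1487 J/(g·K)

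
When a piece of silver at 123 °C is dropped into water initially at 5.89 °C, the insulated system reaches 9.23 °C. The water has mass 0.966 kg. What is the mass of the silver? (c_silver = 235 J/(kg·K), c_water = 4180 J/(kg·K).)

m ≈ 0.504 kg

|Q_silver| = |Q_water|:
m×235×(123 − 9.23) = 0.966×4180×(9.23 − 5.89)
26736 m = 13487  ⇒  m ≈ 0.5044 kg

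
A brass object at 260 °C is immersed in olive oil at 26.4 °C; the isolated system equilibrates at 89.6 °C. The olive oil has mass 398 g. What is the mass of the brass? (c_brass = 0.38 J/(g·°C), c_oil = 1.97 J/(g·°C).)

Heat gained plus heat lost sum to zero:
m×0.38×(89.6 − 260) + 398×1.97×(89.6 − 26.4) = 0
-64.75 m = -49553
m = -49553/-64.75 ≈ 765.3 g

m ≈ 765 g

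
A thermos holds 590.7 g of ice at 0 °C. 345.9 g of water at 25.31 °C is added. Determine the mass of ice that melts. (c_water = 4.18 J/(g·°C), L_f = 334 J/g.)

m_melted ≈ 110 g

Cooling the water to 0 °C releases 345.9·4.18·25.31 = 36595 J.
To melt every bit of ice: 590.7·334 = 197294 J.
That's not enough to melt it all — equilibrium is at 0 °C with ice remaining.
m_melted·334 = 36595  ⇒  m_melted ≈ 109.6 g.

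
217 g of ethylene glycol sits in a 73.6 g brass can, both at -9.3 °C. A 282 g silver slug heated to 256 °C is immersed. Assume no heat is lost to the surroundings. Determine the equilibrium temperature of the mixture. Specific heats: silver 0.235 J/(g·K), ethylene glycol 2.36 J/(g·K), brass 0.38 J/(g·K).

Heat gained plus heat lost sum to zero:
282·0.235·(T − 256) + 217·2.36·(T − (-9.3)) + 73.6·0.38·(T − (-9.3)) = 0
66.27(T − 256) + 512.12(T − (-9.3)) + 27.97(T − (-9.3)) = 0
606.36 T = 11942
T = 11942 / 606.36 = 19.7 °C

T_f ≈ 19.7 °C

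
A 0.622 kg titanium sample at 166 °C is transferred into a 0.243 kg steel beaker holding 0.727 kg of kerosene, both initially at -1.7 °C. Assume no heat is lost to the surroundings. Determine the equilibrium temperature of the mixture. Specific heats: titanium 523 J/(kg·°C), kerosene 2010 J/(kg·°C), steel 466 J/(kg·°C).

T_f ≈ 27.0 °C

Energy conservation, ΣQ = 0:
0.622*523*(T − 166) + 0.727*2010*(T − (-1.7)) + 0.243*466*(T − (-1.7)) = 0
325.31(T − 166) + 1461.3(T − (-1.7)) + 113.24(T − (-1.7)) = 0
(325.31 + 1461.3 + 113.24) T = 325.31*166 + 1461.3*(-1.7) + 113.24*(-1.7)
T = 51324/1899.8 ≈ 27.02 °C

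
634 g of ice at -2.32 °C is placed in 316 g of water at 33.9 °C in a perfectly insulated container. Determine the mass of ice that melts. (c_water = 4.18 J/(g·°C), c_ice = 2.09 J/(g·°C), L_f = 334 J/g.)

Heat available from the water dropping to 0 °C: 316×4.18×33.9 = 44778 J.
Warming the ice to 0 °C takes 634×2.09×2.32 = 3074.1 J, leaving 41704 J for melting.
To melt every bit of ice: 634×334 = 211756 J.
Since 41704 < 211756 J, not all the ice melts; equilibrium is at 0 °C.
m_melted×334 = 41704  ⇒  m_melted ≈ 124.9 g.

m_melted ≈ 125 g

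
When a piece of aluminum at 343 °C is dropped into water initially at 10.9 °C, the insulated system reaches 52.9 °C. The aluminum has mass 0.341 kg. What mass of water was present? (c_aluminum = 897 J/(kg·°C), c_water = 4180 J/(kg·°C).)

m ≈ 0.505 kg

Let T be the final temperature. ΣQ_i = 0:
0.341·897·(52.9 − 343) + m·4180·(52.9 − 10.9) = 0
175560 m = 88735
m = 88735/175560 ≈ 0.5054 kg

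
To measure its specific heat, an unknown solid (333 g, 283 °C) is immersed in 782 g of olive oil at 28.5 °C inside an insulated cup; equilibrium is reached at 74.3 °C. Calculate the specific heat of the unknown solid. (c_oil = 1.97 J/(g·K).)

Energy conservation, ΣQ = 0:
333×c×(74.3 − 283) + 782×1.97×(74.3 − 28.5) = 0
-69497 c = -70557
c = -70557/-69497 ≈ 1.015 J/(g·K)

c ≈ 1.02 J/(g·K)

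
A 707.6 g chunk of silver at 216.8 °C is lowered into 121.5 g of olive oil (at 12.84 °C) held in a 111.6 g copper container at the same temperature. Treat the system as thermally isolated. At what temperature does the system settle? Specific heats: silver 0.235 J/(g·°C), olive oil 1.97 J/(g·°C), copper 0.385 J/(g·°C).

Net heat exchanged in the isolated system is zero:
707.6*0.235*(T − 216.8) + 121.5*1.97*(T − 12.84) + 111.6*0.385*(T − 12.84) = 0
(166.29 + 239.35 + 42.97) T = 166.29*216.8 + 239.35*12.84 + 42.97*12.84
T ≈ 88.44 °C

T_f ≈ 88.4 °C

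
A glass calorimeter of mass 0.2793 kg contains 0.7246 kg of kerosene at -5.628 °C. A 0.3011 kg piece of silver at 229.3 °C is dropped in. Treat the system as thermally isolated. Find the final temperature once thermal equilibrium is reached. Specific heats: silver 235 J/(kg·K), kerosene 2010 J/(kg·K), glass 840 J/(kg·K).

T_f ≈ 3.8 °C

Taking heat into each body as positive, Σ m c ΔT = 0:
0.3011×235×(T − 229.3) + 0.7246×2010×(T − (-5.628)) + 0.2793×840×(T − (-5.628)) = 0
1761.8 T = 6707.6
T ≈ 3.81 °C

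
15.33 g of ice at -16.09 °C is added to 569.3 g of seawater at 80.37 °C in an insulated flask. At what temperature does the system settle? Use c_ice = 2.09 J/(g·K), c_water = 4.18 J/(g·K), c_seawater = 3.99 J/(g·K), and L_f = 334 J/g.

Energy balance with sensible and latent terms:
warm ice to 0 °C: 15.33×2.09×(0 − (-16.09)) = 515.52
  latent heat to melt: 15.33×334 = 5120.2
  meltwater 0→T: 15.33×4.18×T = 64.08 T
  seawater: 2271.5(T − 80.37)
2335.6 T = 182561 − 5635.7 = 176925
T ≈ 75.75 °C (positive, so assuming full melt was valid).

T_f ≈ 75.8 °C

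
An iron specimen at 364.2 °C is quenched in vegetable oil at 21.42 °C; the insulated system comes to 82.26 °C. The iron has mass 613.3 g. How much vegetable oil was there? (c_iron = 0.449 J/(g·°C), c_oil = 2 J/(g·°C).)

Heat gained plus heat lost sum to zero:
613.3·0.449·(82.26 − 364.2) + m·2·(82.26 − 21.42) = 0
121.68 m = 77638
m = 77638/121.68 ≈ 638.1 g

m ≈ 638 g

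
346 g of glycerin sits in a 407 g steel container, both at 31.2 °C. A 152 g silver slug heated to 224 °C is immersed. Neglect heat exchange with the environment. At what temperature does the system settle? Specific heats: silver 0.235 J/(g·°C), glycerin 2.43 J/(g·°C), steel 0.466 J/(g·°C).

T_f ≈ 37.7 °C

With ΣQ=0 the equilibrium temperature is the m·c-weighted mean:
T_f = (35.72·224 + 840.78·31.2 + 189.66·31.2) / (35.72 + 840.78 + 189.66)
    = 40151 / 1066.2 ≈ 37.66 °C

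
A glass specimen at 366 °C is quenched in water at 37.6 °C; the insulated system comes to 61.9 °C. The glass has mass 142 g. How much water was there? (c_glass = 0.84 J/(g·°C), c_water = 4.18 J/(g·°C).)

m ≈ 357 g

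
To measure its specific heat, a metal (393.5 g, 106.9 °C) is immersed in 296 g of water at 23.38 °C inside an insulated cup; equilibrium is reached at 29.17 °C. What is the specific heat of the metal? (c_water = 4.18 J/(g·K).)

c ≈ 0.234 J/(g·K)

m_s c (T_s − T_f) = m_water c_water (T_f − T_0):
393.5·c·(106.9 − 29.17) = 296·4.18·(29.17 − 23.38)
30587 c = 7163.9  ⇒  c ≈ 0.2342 J/(g·K)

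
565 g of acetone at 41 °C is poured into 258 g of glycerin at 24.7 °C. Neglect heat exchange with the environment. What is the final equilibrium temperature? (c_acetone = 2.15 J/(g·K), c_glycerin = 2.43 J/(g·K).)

T_f ≈ 35.5 °C

T_f = Σ m_i c_i T_i / Σ m_i c_i:
T_f = (1214.8*41 + 626.94*24.7) / (1214.8 + 626.94)
    = 65290 / 1841.7 ≈ 35.45 °C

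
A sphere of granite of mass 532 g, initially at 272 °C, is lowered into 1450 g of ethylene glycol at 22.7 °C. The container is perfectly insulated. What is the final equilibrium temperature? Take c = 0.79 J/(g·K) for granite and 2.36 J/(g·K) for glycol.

T_f ≈ 50.0 °C

Let T be the final temperature. ΣQ_i = 0:
532·0.79·(T − 272) + 1450·2.36·(T − 22.7) = 0
420.28(T − 272) + 3422(T − 22.7) = 0
3842.3 T = 191996
T ≈ 49.97 °C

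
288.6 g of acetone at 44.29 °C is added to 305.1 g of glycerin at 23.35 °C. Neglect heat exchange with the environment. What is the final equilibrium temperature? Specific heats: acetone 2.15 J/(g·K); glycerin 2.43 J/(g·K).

Net heat exchanged in the isolated system is zero:
288.6·2.15·(T − 44.29) + 305.1·2.43·(T − 23.35) = 0
1361.9 T = 44793
T = 44793/1361.9 ≈ 32.89 °C

T_f ≈ 32.9 °C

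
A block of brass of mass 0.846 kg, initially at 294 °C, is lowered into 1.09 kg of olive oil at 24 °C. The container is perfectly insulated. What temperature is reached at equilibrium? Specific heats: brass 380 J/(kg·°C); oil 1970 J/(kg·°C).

Net heat exchanged in the isolated system is zero:
0.846·380·(T − 294) + 1.09·1970·(T − 24) = 0
2468.8 T = 146050
T = 146050 / 2468.8 = 59.2 °C

T_f ≈ 59.2 °C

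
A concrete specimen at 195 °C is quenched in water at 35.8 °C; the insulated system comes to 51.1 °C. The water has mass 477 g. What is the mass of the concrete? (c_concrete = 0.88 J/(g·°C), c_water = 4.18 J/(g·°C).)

m ≈ 241 g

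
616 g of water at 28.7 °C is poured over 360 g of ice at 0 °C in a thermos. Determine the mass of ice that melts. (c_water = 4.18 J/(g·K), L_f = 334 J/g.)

m_melted ≈ 221 g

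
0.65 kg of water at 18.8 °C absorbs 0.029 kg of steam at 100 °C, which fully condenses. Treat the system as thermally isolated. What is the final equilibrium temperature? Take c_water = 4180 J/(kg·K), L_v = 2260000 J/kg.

T_f ≈ 45.4 °C

Sum of m c ΔT and latent-heat terms is zero:
latent heat released on condensation: 0.029×2260000 = 65540
  condensate cools 100→T: 0.029×4180×(T − 100) = 121.22(T − 100)
  water warms: 0.65×4180×(T − 18.8) = 2717(T − 18.8)
2838.2 T = 65540 + 12122 + 51080 = 128742
T ≈ 45.36 °C — below 100 °C, confirming all the steam condensed.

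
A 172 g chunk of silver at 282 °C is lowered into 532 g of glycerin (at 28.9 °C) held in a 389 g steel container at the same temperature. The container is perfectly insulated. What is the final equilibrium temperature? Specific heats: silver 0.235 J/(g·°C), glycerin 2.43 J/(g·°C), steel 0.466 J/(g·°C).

T_f ≈ 35.7 °C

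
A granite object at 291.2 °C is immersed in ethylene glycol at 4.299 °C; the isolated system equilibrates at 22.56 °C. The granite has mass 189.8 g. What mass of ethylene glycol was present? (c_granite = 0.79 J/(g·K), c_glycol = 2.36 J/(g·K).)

|Q_granite| = |Q_glycol|:
189.8·0.79·(291.2 − 22.56) = m·2.36·(22.56 − 4.299)
43.1 m = 40280  ⇒  m ≈ 934.7 g

m ≈ 935 g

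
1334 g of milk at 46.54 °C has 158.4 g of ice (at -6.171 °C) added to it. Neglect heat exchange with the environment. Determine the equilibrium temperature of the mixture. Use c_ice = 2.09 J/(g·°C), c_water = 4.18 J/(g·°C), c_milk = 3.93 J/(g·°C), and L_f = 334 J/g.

Heat gained plus heat lost sum to zero:
warm ice to 0 °C: 158.4×2.09×(0 − (-6.171)) = 2042.9
  fusion: m_ice L_f = 158.4×334 = 52906
  meltwater 0→T: 158.4×4.18×T = 662.11 T
  milk: 5242.6(T − 46.54)
5904.7 T = 243992 − 54949 = 189043
T ≈ 32.02 °C. Since T > 0 °C, the all-ice-melts assumption holds.

T_f ≈ 32.0 °C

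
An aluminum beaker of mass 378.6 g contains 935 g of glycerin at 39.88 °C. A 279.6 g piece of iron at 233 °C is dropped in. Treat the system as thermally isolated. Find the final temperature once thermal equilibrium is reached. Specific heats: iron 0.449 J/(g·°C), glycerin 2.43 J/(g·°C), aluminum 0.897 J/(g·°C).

Heat gained plus heat lost sum to zero:
279.6*0.449*(T − 233) + 935*2.43*(T − 39.88) + 378.6*0.897*(T − 39.88) = 0
2737.2 T = 133404
T ≈ 48.74 °C

T_f ≈ 48.7 °C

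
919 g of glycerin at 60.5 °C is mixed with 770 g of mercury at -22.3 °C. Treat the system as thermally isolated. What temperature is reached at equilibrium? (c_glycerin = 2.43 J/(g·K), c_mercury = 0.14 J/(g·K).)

T_f ≈ 56.7 °C

T_f = Σ m_i c_i T_i / Σ m_i c_i:
T_f = (2233.2*60.5 + 107.8*(-22.3)) / (2233.2 + 107.8)
    = 132703 / 2341 ≈ 56.69 °C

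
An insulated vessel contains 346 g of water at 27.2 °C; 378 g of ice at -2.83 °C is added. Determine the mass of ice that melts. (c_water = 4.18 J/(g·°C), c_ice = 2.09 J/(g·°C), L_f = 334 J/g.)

Cooling the water to 0 °C releases 346·4.18·27.2 = 39339 J.
Of that, 378·2.09·2.83 = 2235.8 J goes to bring the ice to 0 °C, leaving 37103 J.
To melt every bit of ice: 378·334 = 126252 J.
37103 J < 126252 J, so only part of the ice melts and the system sits at 0 °C.
Mass melted = 37103/334 ≈ 111.1 g.

m_melted ≈ 111 g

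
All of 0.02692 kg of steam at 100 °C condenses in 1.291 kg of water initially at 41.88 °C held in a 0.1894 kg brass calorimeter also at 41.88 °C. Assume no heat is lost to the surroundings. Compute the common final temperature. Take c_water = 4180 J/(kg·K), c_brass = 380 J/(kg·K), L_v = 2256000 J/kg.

Let T be the final temperature. ΣQ_i = 0:
condense steam: −0.02692×2256000 = −60732
  condensed water 100 °C→T: 112.53(T − 100)
  water warms: 1.291×4180×(T − 41.88) = 5396.4(T − 41.88)
  brass cup: 0.1894×380×(T − 41.88) = 71.97(T − 41.88)
5580.9 T = 60732 + 11253 + 229015 = 300999
T ≈ 53.93 °C — below 100 °C, confirming all the steam condensed.

T_f ≈ 53.9 °C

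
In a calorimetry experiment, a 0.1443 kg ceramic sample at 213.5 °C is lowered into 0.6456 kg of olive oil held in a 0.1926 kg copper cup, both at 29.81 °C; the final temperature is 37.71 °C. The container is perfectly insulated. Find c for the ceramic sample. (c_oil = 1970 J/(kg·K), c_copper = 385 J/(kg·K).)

c ≈ 419 J/(kg·K)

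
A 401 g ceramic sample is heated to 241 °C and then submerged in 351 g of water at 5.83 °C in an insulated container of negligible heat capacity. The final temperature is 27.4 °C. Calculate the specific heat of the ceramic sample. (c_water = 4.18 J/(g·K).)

c ≈ 0.369 J/(g·K)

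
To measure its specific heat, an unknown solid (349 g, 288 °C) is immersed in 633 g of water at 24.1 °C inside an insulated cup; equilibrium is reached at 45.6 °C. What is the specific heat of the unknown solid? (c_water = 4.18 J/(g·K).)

Let T be the final temperature. ΣQ_i = 0:
349·c·(45.6 − 288) + 633·4.18·(45.6 − 24.1) = 0
-84598 c = -56888
c = -56888/-84598 ≈ 0.6725 J/(g·K)

c ≈ 0.672 J/(g·K)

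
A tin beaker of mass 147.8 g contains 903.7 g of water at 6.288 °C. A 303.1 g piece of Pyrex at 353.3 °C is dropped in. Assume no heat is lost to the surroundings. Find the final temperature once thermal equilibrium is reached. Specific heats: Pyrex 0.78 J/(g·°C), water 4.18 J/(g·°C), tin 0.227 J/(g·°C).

Taking heat into each body as positive, Σ m c ΔT = 0:
303.1*0.78*(T − 353.3) + 903.7*4.18*(T − 6.288) + 147.8*0.227*(T − 6.288) = 0
236.42(T − 353.3) + 3777.5(T − 6.288) + 33.55(T − 6.288) = 0
(236.42 + 3777.5 + 33.55) T = 236.42*353.3 + 3777.5*6.288 + 33.55*6.288
T = 107490 / 4047.4 = 26.6 °C

T_f ≈ 26.6 °C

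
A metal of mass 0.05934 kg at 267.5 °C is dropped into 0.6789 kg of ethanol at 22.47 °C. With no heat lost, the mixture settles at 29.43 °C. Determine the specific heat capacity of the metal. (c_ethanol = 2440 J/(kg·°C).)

c ≈ 816 J/(kg·°C)

m_s c (T_s − T_f) = m_ethanol c_ethanol (T_f − T_0):
0.05934·c·(267.5 − 29.43) = 0.6789·2440·(29.43 − 22.47)
14.13 c = 11529  ⇒  c ≈ 816.1 J/(kg·°C)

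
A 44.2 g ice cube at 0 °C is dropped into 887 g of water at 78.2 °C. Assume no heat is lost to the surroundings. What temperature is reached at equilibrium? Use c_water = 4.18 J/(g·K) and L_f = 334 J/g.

T_f ≈ 70.7 °C

Heat gained plus heat lost sum to zero:
fusion: m_ice L_f = 44.2·334 = 14763; meltwater 0→T: 44.2·4.18·T = 184.76 T; water: 3707.7(T − 78.2)
3892.4 T = 289939 − 14763 = 275176
T ≈ 70.70 °C — above 0 °C, consistent with complete melting.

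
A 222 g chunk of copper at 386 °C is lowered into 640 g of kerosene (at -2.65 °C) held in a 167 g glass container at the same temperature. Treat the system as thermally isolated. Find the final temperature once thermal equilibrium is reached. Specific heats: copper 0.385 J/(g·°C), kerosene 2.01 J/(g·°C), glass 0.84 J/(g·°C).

T_f ≈ 19.3 °C

With ΣQ=0 the equilibrium temperature is the m·c-weighted mean:
T_f = (85.47*386 + 1286.4*(-2.65) + 140.28*(-2.65)) / (85.47 + 1286.4 + 140.28)
    = 29211 / 1512.1 ≈ 19.32 °C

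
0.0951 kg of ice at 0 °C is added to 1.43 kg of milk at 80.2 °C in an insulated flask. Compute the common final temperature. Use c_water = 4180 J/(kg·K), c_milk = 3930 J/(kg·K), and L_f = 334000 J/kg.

Heat gained plus heat lost sum to zero:
latent heat to melt: 0.0951·334000 = 31763
  meltwater 0→T: 0.0951·4180·T = 397.52 T
  milk: 5619.9(T − 80.2)
6017.4 T = 450716 − 31763 = 418953
T ≈ 69.62 °C. Since T > 0 °C, the all-ice-melts assumption holds.

T_f ≈ 69.6 °C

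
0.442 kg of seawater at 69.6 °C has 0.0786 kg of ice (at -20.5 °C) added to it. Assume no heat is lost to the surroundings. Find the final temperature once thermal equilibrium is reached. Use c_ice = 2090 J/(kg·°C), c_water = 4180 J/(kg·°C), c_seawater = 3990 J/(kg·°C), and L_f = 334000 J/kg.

Energy balance with sensible and latent terms:
ice -20.5→0 °C: 0.0786·2090·20.5 = 3367.6
  fusion: m_ice L_f = 0.0786·334000 = 26252
  warm the meltwater: 328.55 T
  seawater: 1763.6(T − 69.6)
2092.1 T = 122745 − 29620 = 93125
T ≈ 44.51 °C (positive, so assuming full melt was valid).

T_f ≈ 44.5 °C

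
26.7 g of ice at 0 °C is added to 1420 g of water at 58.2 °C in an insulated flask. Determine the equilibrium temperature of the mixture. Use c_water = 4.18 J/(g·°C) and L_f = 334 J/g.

Taking heat into each body as positive, Σ m c ΔT = 0:
melt ice: 26.7·334 = 8917.8
  warm the meltwater: 111.61 T
  water: 5935.6(T − 58.2)
6047.2 T = 345452 − 8917.8 = 336534
T ≈ 55.65 °C. Since T > 0 °C, the all-ice-melts assumption holds.

T_f ≈ 55.7 °C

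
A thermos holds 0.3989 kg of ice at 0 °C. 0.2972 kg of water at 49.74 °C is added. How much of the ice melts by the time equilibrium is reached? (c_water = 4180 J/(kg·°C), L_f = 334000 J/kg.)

m_melted ≈ 0.185 kg

Heat available from the water dropping to 0 °C: 0.2972·4180·49.74 = 61792 J.
To melt every bit of ice: 0.3989·334000 = 133233 J.
Since 61792 < 133233 J, not all the ice melts; equilibrium is at 0 °C.
m_melted·334000 = 61792  ⇒  m_melted ≈ 0.185 kg.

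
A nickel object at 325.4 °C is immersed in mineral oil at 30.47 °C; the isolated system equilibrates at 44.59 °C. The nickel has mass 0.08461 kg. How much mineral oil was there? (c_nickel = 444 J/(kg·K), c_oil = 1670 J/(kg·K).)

Energy conservation, ΣQ = 0:
0.08461·444·(44.59 − 325.4) + m·1670·(44.59 − 30.47) = 0
23580 m = 10549
m = 10549/23580 ≈ 0.4474 kg

m ≈ 0.447 kg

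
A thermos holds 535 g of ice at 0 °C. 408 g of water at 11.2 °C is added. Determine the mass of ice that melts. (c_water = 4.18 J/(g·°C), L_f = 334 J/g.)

m_melted ≈ 57.2 g

Cooling the water to 0 °C releases 408×4.18×11.2 = 19101 J.
Fully melting the ice requires m_ice L_f = 535×334 = 178690 J.
That's not enough to melt it all — equilibrium is at 0 °C with ice remaining.
m_melt = 19101 / L_f = 57.19 g.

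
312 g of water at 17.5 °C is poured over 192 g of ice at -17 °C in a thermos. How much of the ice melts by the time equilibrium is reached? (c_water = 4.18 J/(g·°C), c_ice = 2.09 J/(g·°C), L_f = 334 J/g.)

Cooling the water to 0 °C releases 312×4.18×17.5 = 22823 J.
Of that, 192×2.09×17 = 6821.8 J goes to bring the ice to 0 °C, leaving 16001 J.
Melting all 192 g of ice would need 192×334 = 64128 J.
16001 J < 64128 J, so only part of the ice melts and the system sits at 0 °C.
m_melted×334 = 16001  ⇒  m_melted ≈ 47.91 g.

m_melted ≈ 47.9 g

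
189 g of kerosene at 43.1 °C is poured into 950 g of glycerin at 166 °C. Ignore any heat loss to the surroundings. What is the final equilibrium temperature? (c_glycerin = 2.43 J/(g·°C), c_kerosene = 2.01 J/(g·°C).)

T_f ≈ 148.6 °C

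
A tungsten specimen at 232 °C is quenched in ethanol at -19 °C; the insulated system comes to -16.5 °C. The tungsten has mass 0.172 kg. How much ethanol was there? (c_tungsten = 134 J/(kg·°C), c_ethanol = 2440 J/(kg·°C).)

m ≈ 0.939 kg

Heat gained plus heat lost sum to zero:
0.172·134·(-16.5 − 232) + m·2440·(-16.5 − (-19)) = 0
6100 m = 5727.4
m = 5727.4/6100 ≈ 0.9389 kg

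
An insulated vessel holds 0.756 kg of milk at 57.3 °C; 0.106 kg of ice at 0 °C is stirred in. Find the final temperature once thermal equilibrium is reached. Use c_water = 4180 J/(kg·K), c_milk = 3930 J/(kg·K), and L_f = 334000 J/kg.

T_f ≈ 39.5 °C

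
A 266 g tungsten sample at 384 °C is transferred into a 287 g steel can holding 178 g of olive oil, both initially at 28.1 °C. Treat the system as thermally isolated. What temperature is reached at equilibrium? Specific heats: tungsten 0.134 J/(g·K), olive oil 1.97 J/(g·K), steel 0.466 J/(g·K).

T_f ≈ 52.5 °C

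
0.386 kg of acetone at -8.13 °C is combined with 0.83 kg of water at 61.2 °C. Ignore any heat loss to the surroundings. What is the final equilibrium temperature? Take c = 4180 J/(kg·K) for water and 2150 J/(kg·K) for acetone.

T_f ≈ 47.8 °C

Heat gained plus heat lost sum to zero:
0.83×4180×(T − 61.2) + 0.386×2150×(T − (-8.13)) = 0
3469.4(T − 61.2) + 829.9(T − (-8.13)) = 0
4299.3 T = 205580
T = 205580 / 4299.3 = 47.8 °C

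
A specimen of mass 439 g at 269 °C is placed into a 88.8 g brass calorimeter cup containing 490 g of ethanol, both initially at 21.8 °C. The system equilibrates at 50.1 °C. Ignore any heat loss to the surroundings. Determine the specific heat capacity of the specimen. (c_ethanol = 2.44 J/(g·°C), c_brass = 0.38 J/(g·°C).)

Setting the total heat transfer to zero:
439×c×(50.1 − 269) + 490×2.44×(50.1 − 21.8) + 88.8×0.38×(50.1 − 21.8) = 0
-96097 c = -34790
c = -34790/-96097 ≈ 0.362 J/(g·°C)

c ≈ 0.362 J/(g·°C)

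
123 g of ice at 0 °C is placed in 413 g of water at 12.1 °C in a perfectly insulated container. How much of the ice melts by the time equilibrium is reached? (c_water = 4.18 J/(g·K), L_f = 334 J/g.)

m_melted ≈ 62.5 g

Heat available from the water dropping to 0 °C: 413×4.18×12.1 = 20889 J.
Melting all 123 g of ice would need 123×334 = 41082 J.
That's not enough to melt it all — equilibrium is at 0 °C with ice remaining.
m_melt = 20889 / L_f = 62.54 g.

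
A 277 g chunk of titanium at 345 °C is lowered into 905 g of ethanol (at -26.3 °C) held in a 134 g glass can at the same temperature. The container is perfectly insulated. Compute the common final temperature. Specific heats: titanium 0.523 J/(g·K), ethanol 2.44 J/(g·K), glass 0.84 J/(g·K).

Net heat exchanged in the isolated system is zero:
277×0.523×(T − 345) + 905×2.44×(T − (-26.3)) + 134×0.84×(T − (-26.3)) = 0
144.87(T − 345) + 2208.2(T − (-26.3)) + 112.56(T − (-26.3)) = 0
2465.6 T = -11055
T = -11055 / 2465.6 = -4.48 °C

T_f ≈ -4.5 °C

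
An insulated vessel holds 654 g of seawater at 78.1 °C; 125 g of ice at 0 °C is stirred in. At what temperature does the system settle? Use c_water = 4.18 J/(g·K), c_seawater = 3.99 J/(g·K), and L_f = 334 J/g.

T_f ≈ 51.7 °C

Setting the total heat transfer to zero:
fusion: m_ice L_f = 125·334 = 41750
  warm the meltwater: 522.5 T
  seawater: 2609.5(T − 78.1)
3132 T = 203799 − 41750 = 162049
T ≈ 51.74 °C — above 0 °C, consistent with complete melting.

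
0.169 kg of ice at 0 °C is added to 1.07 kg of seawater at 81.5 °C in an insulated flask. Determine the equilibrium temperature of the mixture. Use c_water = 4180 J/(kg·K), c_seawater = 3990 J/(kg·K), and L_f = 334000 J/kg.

Energy conservation, ΣQ = 0:
latent heat to melt: 0.169·334000 = 56446; meltwater 0→T: 0.169·4180·T = 706.42 T; seawater cools: 1.07·3990·(T − 81.5) = 4269.3(T − 81.5)
4975.7 T = 347948 − 56446 = 291502
T ≈ 58.58 °C (positive, so assuming full melt was valid).

T_f ≈ 58.6 °C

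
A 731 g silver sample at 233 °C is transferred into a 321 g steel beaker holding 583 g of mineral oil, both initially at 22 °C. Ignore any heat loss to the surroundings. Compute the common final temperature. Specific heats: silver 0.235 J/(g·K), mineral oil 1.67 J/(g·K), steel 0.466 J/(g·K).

T_f ≈ 50.0 °C

With ΣQ=0 the equilibrium temperature is the m·c-weighted mean:
T_f = (171.78*233 + 973.61*22 + 149.59*22) / (171.78 + 973.61 + 149.59)
    = 64736 / 1295 ≈ 49.99 °C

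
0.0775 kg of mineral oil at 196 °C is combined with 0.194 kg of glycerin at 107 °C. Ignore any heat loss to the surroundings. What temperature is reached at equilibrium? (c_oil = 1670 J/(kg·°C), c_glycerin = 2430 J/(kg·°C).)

Energy conservation, ΣQ = 0:
0.0775×1670×(T − 196) + 0.194×2430×(T − 107) = 0
129.43(T − 196) + 471.42(T − 107) = 0
600.85 T = 75809
T = 75809/600.85 ≈ 126.17 °C

T_f ≈ 126.2 °C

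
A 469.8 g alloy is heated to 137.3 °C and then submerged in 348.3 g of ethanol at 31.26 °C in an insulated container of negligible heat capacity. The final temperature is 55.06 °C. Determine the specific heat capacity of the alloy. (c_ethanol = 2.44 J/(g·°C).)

Conservation of energy gives ΣQ = 0:
469.8×c×(55.06 − 137.3) + 348.3×2.44×(55.06 − 31.26) = 0
-38636 c = -20226
c = -20226/-38636 ≈ 0.5235 J/(g·°C)

c ≈ 0.524 J/(g·°C)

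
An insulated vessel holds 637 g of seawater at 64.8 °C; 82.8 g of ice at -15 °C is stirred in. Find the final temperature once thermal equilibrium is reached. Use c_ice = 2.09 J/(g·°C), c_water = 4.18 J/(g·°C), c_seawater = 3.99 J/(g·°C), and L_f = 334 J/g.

Energy conservation, ΣQ = 0:
ice -15→0 °C: 82.8×2.09×15 = 2595.8
  fusion: m_ice L_f = 82.8×334 = 27655
  meltwater 0→T: 82.8×4.18×T = 346.1 T
  seawater: 2541.6(T − 64.8)
2887.7 T = 164698 − 30251 = 134447
T ≈ 46.56 °C (positive, so assuming full melt was valid).

T_f ≈ 46.6 °C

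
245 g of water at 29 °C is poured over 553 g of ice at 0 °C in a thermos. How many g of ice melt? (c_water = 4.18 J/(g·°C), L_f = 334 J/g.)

m_melted ≈ 88.9 g

Heat available from the water dropping to 0 °C: 245×4.18×29 = 29699 J.
Fully melting the ice requires m_ice L_f = 553×334 = 184702 J.
29699 J < 184702 J, so only part of the ice melts and the system sits at 0 °C.
Mass melted = 29699/334 ≈ 88.92 g.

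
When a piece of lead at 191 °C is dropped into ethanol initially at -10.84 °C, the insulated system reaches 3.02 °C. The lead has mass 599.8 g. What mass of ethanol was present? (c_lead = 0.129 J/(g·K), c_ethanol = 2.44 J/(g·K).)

|Q_lead| = |Q_ethanol|:
599.8·0.129·(191 − 3.02) = m·2.44·(3.02 − (-10.84))
33.82 m = 14545  ⇒  m ≈ 430.1 g

m ≈ 430 g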